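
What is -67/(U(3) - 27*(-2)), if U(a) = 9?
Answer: -67/63 ≈ -1.0635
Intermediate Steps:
-67/(U(3) - 27*(-2)) = -67/(9 - 27*(-2)) = -67/(9 + 54) = -67/63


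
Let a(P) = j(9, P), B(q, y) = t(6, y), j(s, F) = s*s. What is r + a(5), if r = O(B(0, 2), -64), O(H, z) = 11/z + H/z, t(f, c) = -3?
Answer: 647/8 ≈ 80.875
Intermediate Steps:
j(s, F) = s**2
B(q, y) = -3
a(P) = 81 (a(P) = 9**2 = 81)
r = -1/8 (r = (11 - 3)/(-64) = -1/64*8 = -1/8 ≈ -0.12500)
r + a(5) = -1/8 + 81 = 647/8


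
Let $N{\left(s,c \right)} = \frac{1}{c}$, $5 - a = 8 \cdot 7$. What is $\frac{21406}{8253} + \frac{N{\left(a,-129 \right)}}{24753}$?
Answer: $\frac{1084956863}{418300947} \approx 2.5937$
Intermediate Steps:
$a = -51$ ($a = 5 - 8 \cdot 7 = 5 - 56 = -51$)
$\frac{21406}{8253} + \frac{N{\left(a,-129 \right)}}{24753} = \frac{21406}{8253} + \frac{1}{\left(-129\right) 24753} = 21406 \cdot \frac{1}{8253} - \frac{1}{3193137} = \frac{3058}{1179} - \frac{1}{3193137} = \frac{1084956863}{418300947}$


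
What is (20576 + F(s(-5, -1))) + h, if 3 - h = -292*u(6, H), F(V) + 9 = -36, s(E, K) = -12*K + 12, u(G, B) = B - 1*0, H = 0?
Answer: 20534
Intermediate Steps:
u(G, B) = B (u(G, B) = B + 0 = B)
s(E, K) = 12 - 12*K
F(V) = -45 (F(V) = -9 - 36 = -45)
h = 3 (h = 3 - (-292)*0 = 3 - 1*0 = 3 + 0 = 3)
(20576 + F(s(-5, -1))) + h = (20576 - 45) + 3 = 20531 + 3 = 20534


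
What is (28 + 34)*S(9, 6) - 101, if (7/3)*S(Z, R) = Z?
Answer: 967/7 ≈ 138.14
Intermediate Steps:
S(Z, R) = 3*Z/7
(28 + 34)*S(9, 6) - 101 = (28 + 34)*((3/7)*9) - 101 = 62*(27/7) - 101 = 1674/7 - 101 = 967/7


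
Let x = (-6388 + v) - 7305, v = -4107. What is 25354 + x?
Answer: 7554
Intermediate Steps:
x = -17800 (x = (-6388 - 4107) - 7305 = -10495 - 7305 = -17800)
25354 + x = 25354 - 17800 = 7554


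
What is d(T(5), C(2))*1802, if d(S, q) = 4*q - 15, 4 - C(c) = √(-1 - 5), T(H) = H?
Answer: 1802 - 7208*I*√6 ≈ 1802.0 - 17656.0*I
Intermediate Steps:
C(c) = 4 - I*√6 (C(c) = 4 - √(-1 - 5) = 4 - √(-6) = 4 - I*√6)
d(S, q) = -15 + 4*q
d(T(5), C(2))*1802 = (-15 + 4*(4 - I*√6))*1802 = (-15 + (16 - 4*I*√6))*1802 = (1 - 4*I*√6)*1802 = 1802 - 7208*I*√6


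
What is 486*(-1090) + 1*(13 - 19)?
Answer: -529746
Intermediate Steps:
486*(-1090) + 1*(13 - 19) = -529740 + 1*(-6) = -529740 - 6 = -529746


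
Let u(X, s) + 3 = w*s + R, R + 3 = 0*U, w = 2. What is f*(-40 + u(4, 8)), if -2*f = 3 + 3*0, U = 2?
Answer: 45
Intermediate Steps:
R = -3 (R = -3 + 0*2 = -3 + 0 = -3)
f = -3/2 (f = -(3 + 3*0)/2 = -(3 + 0)/2 = -½*3 = -3/2 ≈ -1.5000)
u(X, s) = -6 + 2*s (u(X, s) = -3 + (2*s - 3) = -3 + (-3 + 2*s) = -6 + 2*s)
f*(-40 + u(4, 8)) = -3*(-40 + (-6 + 2*8))/2 = -3*(-40 + (-6 + 16))/2 = -3*(-40 + 10)/2 = -3/2*(-30) = 45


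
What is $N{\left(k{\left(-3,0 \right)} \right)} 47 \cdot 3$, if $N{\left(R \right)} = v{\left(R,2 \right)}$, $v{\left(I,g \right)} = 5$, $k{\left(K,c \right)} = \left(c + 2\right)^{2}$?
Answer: $705$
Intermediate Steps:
$k{\left(K,c \right)} = \left(2 + c\right)^{2}$
$N{\left(R \right)} = 5$
$N{\left(k{\left(-3,0 \right)} \right)} 47 \cdot 3 = 5 \cdot 47 \cdot 3 = 235 \cdot 3 = 705$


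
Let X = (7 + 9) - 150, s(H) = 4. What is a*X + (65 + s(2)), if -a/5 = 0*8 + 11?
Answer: 7439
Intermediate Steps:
X = -134 (X = 16 - 150 = -134)
a = -55 (a = -5*(0*8 + 11) = -5*(0 + 11) = -5*11 = -55)
a*X + (65 + s(2)) = -55*(-134) + (65 + 4) = 7370 + 69 = 7439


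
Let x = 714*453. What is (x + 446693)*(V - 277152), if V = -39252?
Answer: -243673794540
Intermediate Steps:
x = 323442
(x + 446693)*(V - 277152) = (323442 + 446693)*(-39252 - 277152) = 770135*(-316404) = -243673794540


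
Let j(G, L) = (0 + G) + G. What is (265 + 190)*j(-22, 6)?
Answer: -20020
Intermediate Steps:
j(G, L) = 2*G (j(G, L) = G + G = 2*G)
(265 + 190)*j(-22, 6) = (265 + 190)*(2*(-22)) = 455*(-44) = -20020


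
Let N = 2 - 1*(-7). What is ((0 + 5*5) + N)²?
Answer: 1156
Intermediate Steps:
N = 9 (N = 2 + 7 = 9)
((0 + 5*5) + N)² = ((0 + 5*5) + 9)² = ((0 + 25) + 9)² = (25 + 9)² = 34² = 1156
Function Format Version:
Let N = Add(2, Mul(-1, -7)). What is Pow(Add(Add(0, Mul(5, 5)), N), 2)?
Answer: 1156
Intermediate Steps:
N = 9 (N = Add(2, 7) = 9)
Pow(Add(Add(0, Mul(5, 5)), N), 2) = Pow(Add(Add(0, Mul(5, 5)), 9), 2) = Pow(Add(Add(0, 25), 9), 2) = Pow(Add(25, 9), 2) = Pow(34, 2) = 1156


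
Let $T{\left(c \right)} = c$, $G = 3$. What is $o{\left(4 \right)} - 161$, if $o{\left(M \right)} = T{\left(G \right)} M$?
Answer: $-149$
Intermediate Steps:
$o{\left(M \right)} = 3 M$
$o{\left(4 \right)} - 161 = 3 \cdot 4 - 161 = 12 - 161 = -149$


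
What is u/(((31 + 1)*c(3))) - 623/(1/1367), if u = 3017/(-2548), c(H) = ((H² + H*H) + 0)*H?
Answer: -535675376303/628992 ≈ -8.5164e+5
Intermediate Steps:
c(H) = 2*H³ (c(H) = ((H² + H²) + 0)*H = (2*H² + 0)*H = (2*H²)*H = 2*H³)
u = -431/364 (u = 3017*(-1/2548) = -431/364 ≈ -1.1841)
u/(((31 + 1)*c(3))) - 623/(1/1367) = -431*1/(54*(31 + 1))/364 - 623/(1/1367) = -431/(364*(32*(2*27))) - 623/1/1367 = -431/(364*(32*54)) - 623*1367 = -431/364/1728 - 851641 = -431/364*1/1728 - 851641 = -431/628992 - 851641 = -535675376303/628992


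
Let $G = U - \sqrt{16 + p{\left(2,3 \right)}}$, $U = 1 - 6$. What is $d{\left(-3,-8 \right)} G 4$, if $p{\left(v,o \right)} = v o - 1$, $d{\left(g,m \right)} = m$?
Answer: $160 + 32 \sqrt{21} \approx 306.64$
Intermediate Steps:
$p{\left(v,o \right)} = -1 + o v$ ($p{\left(v,o \right)} = o v - 1 = -1 + o v$)
$U = -5$
$G = -5 - \sqrt{21}$ ($G = -5 - \sqrt{16 + \left(-1 + 3 \cdot 2\right)} = -5 - \sqrt{16 + \left(-1 + 6\right)} = -5 - \sqrt{16 + 5} = -5 - \sqrt{21} \approx -9.5826$)
$d{\left(-3,-8 \right)} G 4 = - 8 \left(-5 - \sqrt{21}\right) 4 = \left(40 + 8 \sqrt{21}\right) 4 = 160 + 32 \sqrt{21}$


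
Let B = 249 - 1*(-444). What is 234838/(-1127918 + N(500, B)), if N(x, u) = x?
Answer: -117419/563709 ≈ -0.20830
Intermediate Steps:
B = 693 (B = 249 + 444 = 693)
234838/(-1127918 + N(500, B)) = 234838/(-1127918 + 500) = 234838/(-1127418) = 234838*(-1/1127418) = -117419/563709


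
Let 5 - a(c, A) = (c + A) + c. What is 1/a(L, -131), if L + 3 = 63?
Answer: 1/16 ≈ 0.062500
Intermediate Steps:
L = 60 (L = -3 + 63 = 60)
a(c, A) = 5 - A - 2*c (a(c, A) = 5 - ((c + A) + c) = 5 - ((A + c) + c) = 5 - (A + 2*c) = 5 + (-A - 2*c) = 5 - A - 2*c)
1/a(L, -131) = 1/(5 - 1*(-131) - 2*60) = 1/(5 + 131 - 120) = 1/16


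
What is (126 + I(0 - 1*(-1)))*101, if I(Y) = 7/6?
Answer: 77063/6 ≈ 12844.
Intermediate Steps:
I(Y) = 7/6 (I(Y) = 7*(⅙) = 7/6)
(126 + I(0 - 1*(-1)))*101 = (126 + 7/6)*101 = (763/6)*101 = 77063/6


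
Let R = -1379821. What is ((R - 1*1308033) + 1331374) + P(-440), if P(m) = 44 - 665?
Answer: -1357101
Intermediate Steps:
P(m) = -621
((R - 1*1308033) + 1331374) + P(-440) = ((-1379821 - 1*1308033) + 1331374) - 621 = ((-1379821 - 1308033) + 1331374) - 621 = (-2687854 + 1331374) - 621 = -1356480 - 621 = -1357101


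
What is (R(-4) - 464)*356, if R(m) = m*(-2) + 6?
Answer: -160200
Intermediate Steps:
R(m) = 6 - 2*m (R(m) = -2*m + 6 = 6 - 2*m)
(R(-4) - 464)*356 = ((6 - 2*(-4)) - 464)*356 = ((6 + 8) - 464)*356 = (14 - 464)*356 = -450*356 = -160200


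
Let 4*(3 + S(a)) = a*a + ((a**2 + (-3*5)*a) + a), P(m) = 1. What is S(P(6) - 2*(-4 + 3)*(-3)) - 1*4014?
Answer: -3987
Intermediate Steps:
S(a) = -3 + a**2/2 - 7*a/2 (S(a) = -3 + (a*a + ((a**2 + (-3*5)*a) + a))/4 = -3 + (a**2 + ((a**2 - 15*a) + a))/4 = -3 + (a**2 + (a**2 - 14*a))/4 = -3 + (-14*a + 2*a**2)/4 = -3 + (a**2/2 - 7*a/2) = -3 + a**2/2 - 7*a/2)
S(P(6) - 2*(-4 + 3)*(-3)) - 1*4014 = (-3 + (1 - 2*(-4 + 3)*(-3))**2/2 - 7*(1 - 2*(-4 + 3)*(-3))/2) - 1*4014 = (-3 + (1 - (-2)*(-3))**2/2 - 7*(1 - (-2)*(-3))/2) - 4014 = (-3 + (1 - 2*3)**2/2 - 7*(1 - 2*3)/2) - 4014 = (-3 + (1 - 6)**2/2 - 7*(1 - 6)/2) - 4014 = (-3 + (1/2)*(-5)**2 - 7/2*(-5)) - 4014 = (-3 + (1/2)*25 + 35/2) - 4014 = (-3 + 25/2 + 35/2) - 4014 = 27 - 4014 = -3987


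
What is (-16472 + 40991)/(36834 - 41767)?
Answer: -24519/4933 ≈ -4.9704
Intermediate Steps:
(-16472 + 40991)/(36834 - 41767) = 24519/(-4933) = 24519*(-1/4933) = -24519/4933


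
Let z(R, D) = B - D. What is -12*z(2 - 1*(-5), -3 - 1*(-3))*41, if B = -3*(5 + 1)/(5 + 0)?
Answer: 8856/5 ≈ 1771.2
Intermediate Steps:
B = -18/5 (B = -3/(5/6) = -3/(5*(⅙)) = -3/⅚ = -3*6/5 = -18/5 ≈ -3.6000)
z(R, D) = -18/5 - D
-12*z(2 - 1*(-5), -3 - 1*(-3))*41 = -12*(-18/5 - (-3 - 1*(-3)))*41 = -12*(-18/5 - (-3 + 3))*41 = -12*(-18/5 - 1*0)*41 = -12*(-18/5 + 0)*41 = -12*(-18/5)*41 = (216/5)*41 = 8856/5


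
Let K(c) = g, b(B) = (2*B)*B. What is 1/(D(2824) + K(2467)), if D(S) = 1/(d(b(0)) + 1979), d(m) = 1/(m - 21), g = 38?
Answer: 41558/1579225 ≈ 0.026315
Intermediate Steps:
b(B) = 2*B²
K(c) = 38
d(m) = 1/(-21 + m)
D(S) = 21/41558 (D(S) = 1/(1/(-21 + 2*0²) + 1979) = 1/(1/(-21 + 2*0) + 1979) = 1/(1/(-21 + 0) + 1979) = 1/(1/(-21) + 1979) = 1/(-1/21 + 1979) = 1/(41558/21) = 21/41558)
1/(D(2824) + K(2467)) = 1/(21/41558 + 38) = 1/(1579225/41558) = 41558/1579225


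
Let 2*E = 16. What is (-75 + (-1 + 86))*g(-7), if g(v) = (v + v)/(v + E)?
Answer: -140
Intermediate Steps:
E = 8 (E = (½)*16 = 8)
g(v) = 2*v/(8 + v) (g(v) = (v + v)/(v + 8) = (2*v)/(8 + v) = 2*v/(8 + v))
(-75 + (-1 + 86))*g(-7) = (-75 + (-1 + 86))*(2*(-7)/(8 - 7)) = (-75 + 85)*(2*(-7)/1) = 10*(2*(-7)*1) = 10*(-14) = -140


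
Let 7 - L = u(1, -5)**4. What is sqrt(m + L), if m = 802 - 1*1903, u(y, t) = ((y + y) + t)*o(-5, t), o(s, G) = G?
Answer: I*sqrt(51719) ≈ 227.42*I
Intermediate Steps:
u(y, t) = t*(t + 2*y) (u(y, t) = ((y + y) + t)*t = (2*y + t)*t = (t + 2*y)*t = t*(t + 2*y))
L = -50618 (L = 7 - (-5*(-5 + 2*1))**4 = 7 - (-5*(-5 + 2))**4 = 7 - (-5*(-3))**4 = 7 - 1*15**4 = 7 - 1*50625 = 7 - 50625 = -50618)
m = -1101 (m = 802 - 1903 = -1101)
sqrt(m + L) = sqrt(-1101 - 50618) = sqrt(-51719) = I*sqrt(51719)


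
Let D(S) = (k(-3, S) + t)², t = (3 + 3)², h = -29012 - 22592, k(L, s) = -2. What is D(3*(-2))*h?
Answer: -59654224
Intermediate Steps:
h = -51604
t = 36 (t = 6² = 36)
D(S) = 1156 (D(S) = (-2 + 36)² = 34² = 1156)
D(3*(-2))*h = 1156*(-51604) = -59654224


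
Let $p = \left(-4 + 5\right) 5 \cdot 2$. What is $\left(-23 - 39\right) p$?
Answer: $-620$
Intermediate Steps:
$p = 10$ ($p = 1 \cdot 10 = 10$)
$\left(-23 - 39\right) p = \left(-23 - 39\right) 10 = \left(-62\right) 10 = -620$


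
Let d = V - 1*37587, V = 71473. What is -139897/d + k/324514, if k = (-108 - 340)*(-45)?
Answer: -22357696649/5498240702 ≈ -4.0663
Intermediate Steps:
d = 33886 (d = 71473 - 1*37587 = 71473 - 37587 = 33886)
k = 20160 (k = -448*(-45) = 20160)
-139897/d + k/324514 = -139897/33886 + 20160/324514 = -139897*1/33886 + 20160*(1/324514) = -139897/33886 + 10080/162257 = -22357696649/5498240702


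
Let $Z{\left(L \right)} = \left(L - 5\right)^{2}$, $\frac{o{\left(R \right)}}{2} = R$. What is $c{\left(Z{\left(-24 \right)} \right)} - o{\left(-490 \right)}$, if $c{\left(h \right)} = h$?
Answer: $1821$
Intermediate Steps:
$o{\left(R \right)} = 2 R$
$Z{\left(L \right)} = \left(-5 + L\right)^{2}$
$c{\left(Z{\left(-24 \right)} \right)} - o{\left(-490 \right)} = \left(-5 - 24\right)^{2} - 2 \left(-490\right) = \left(-29\right)^{2} - -980 = 841 + 980 = 1821$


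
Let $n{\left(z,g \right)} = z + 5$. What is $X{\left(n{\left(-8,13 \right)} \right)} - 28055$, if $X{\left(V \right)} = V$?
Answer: $-28058$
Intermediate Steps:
$n{\left(z,g \right)} = 5 + z$
$X{\left(n{\left(-8,13 \right)} \right)} - 28055 = \left(5 - 8\right) - 28055 = -3 - 28055 = -28058$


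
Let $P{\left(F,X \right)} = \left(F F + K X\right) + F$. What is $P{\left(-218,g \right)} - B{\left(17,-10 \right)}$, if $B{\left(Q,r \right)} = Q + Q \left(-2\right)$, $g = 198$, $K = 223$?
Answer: $91477$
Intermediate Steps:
$P{\left(F,X \right)} = F + F^{2} + 223 X$ ($P{\left(F,X \right)} = \left(F F + 223 X\right) + F = \left(F^{2} + 223 X\right) + F = F + F^{2} + 223 X$)
$B{\left(Q,r \right)} = - Q$ ($B{\left(Q,r \right)} = Q - 2 Q = - Q$)
$P{\left(-218,g \right)} - B{\left(17,-10 \right)} = \left(-218 + \left(-218\right)^{2} + 223 \cdot 198\right) - \left(-1\right) 17 = \left(-218 + 47524 + 44154\right) - -17 = 91460 + 17 = 91477$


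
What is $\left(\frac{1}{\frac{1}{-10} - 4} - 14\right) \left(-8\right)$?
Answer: $\frac{4672}{41} \approx 113.95$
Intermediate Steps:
$\left(\frac{1}{\frac{1}{-10} - 4} - 14\right) \left(-8\right) = \left(\frac{1}{- \frac{1}{10} - 4} - 14\right) \left(-8\right) = \left(\frac{1}{- \frac{41}{10}} - 14\right) \left(-8\right) = \left(- \frac{10}{41} - 14\right) \left(-8\right) = \left(- \frac{584}{41}\right) \left(-8\right) = \frac{4672}{41}$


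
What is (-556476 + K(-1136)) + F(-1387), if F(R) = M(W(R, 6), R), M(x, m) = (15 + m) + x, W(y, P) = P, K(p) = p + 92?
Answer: -558886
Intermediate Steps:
K(p) = 92 + p
M(x, m) = 15 + m + x
F(R) = 21 + R (F(R) = 15 + R + 6 = 21 + R)
(-556476 + K(-1136)) + F(-1387) = (-556476 + (92 - 1136)) + (21 - 1387) = (-556476 - 1044) - 1366 = -557520 - 1366 = -558886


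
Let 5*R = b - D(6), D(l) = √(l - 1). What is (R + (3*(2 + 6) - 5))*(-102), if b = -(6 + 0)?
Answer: -9078/5 + 102*√5/5 ≈ -1770.0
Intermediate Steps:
D(l) = √(-1 + l)
b = -6 (b = -1*6 = -6)
R = -6/5 - √5/5 (R = (-6 - √(-1 + 6))/5 = (-6 - √5)/5 = -6/5 - √5/5 ≈ -1.6472)
(R + (3*(2 + 6) - 5))*(-102) = ((-6/5 - √5/5) + (3*(2 + 6) - 5))*(-102) = ((-6/5 - √5/5) + (3*8 - 5))*(-102) = ((-6/5 - √5/5) + (24 - 5))*(-102) = ((-6/5 - √5/5) + 19)*(-102) = (89/5 - √5/5)*(-102) = -9078/5 + 102*√5/5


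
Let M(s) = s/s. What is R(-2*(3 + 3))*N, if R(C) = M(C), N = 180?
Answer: 180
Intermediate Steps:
M(s) = 1
R(C) = 1
R(-2*(3 + 3))*N = 1*180 = 180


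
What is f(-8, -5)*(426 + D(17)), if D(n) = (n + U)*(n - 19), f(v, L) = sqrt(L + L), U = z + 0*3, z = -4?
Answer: 400*I*sqrt(10) ≈ 1264.9*I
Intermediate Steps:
U = -4 (U = -4 + 0*3 = -4 + 0 = -4)
f(v, L) = sqrt(2)*sqrt(L) (f(v, L) = sqrt(2*L) = sqrt(2)*sqrt(L))
D(n) = (-19 + n)*(-4 + n) (D(n) = (n - 4)*(n - 19) = (-4 + n)*(-19 + n) = (-19 + n)*(-4 + n))
f(-8, -5)*(426 + D(17)) = (sqrt(2)*sqrt(-5))*(426 + (76 + 17**2 - 23*17)) = (sqrt(2)*(I*sqrt(5)))*(426 + (76 + 289 - 391)) = (I*sqrt(10))*(426 - 26) = (I*sqrt(10))*400 = 400*I*sqrt(10)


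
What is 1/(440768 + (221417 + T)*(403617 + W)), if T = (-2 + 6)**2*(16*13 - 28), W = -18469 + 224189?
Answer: 1/136672901857 ≈ 7.3167e-12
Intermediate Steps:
W = 205720
T = 2880 (T = 4**2*(208 - 28) = 16*180 = 2880)
1/(440768 + (221417 + T)*(403617 + W)) = 1/(440768 + (221417 + 2880)*(403617 + 205720)) = 1/(440768 + 224297*609337) = 1/(440768 + 136672461089) = 1/136672901857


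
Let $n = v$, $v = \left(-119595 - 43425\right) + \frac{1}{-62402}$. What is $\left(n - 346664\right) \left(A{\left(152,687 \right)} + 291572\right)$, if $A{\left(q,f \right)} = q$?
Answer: $- \frac{4639184809940278}{31201} \approx -1.4869 \cdot 10^{11}$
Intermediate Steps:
$v = - \frac{10172774041}{62402}$ ($v = -163020 - \frac{1}{62402} = - \frac{10172774041}{62402} \approx -1.6302 \cdot 10^{5}$)
$n = - \frac{10172774041}{62402} \approx -1.6302 \cdot 10^{5}$
$\left(n - 346664\right) \left(A{\left(152,687 \right)} + 291572\right) = \left(- \frac{10172774041}{62402} - 346664\right) \left(152 + 291572\right) = \left(- \frac{31805300969}{62402}\right) 291724 = - \frac{4639184809940278}{31201}$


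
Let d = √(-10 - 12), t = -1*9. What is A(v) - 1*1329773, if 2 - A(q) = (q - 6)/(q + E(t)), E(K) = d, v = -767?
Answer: -782319499672/588311 - 773*I*√22/588311 ≈ -1.3298e+6 - 0.0061629*I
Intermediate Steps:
t = -9
d = I*√22 (d = √(-22) = I*√22 ≈ 4.6904*I)
E(K) = I*√22
A(q) = 2 - (-6 + q)/(q + I*√22) (A(q) = 2 - (q - 6)/(q + I*√22) = 2 - (-6 + q)/(q + I*√22))
A(v) - 1*1329773 = (6 - 767 + 2*I*√22)/(-767 + I*√22) - 1*1329773 = (-761 + 2*I*√22)/(-767 + I*√22) - 1329773 = -1329773 + (-761 + 2*I*√22)/(-767 + I*√22)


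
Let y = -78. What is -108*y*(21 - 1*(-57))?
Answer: 657072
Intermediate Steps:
-108*y*(21 - 1*(-57)) = -108*(-78)*(21 - 1*(-57)) = -(-8424)*(21 + 57) = -(-8424)*78 = -1*(-657072) = 657072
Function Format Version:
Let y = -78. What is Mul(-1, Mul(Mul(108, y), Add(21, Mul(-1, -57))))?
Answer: 657072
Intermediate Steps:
Mul(-1, Mul(Mul(108, y), Add(21, Mul(-1, -57)))) = Mul(-1, Mul(Mul(108, -78), Add(21, Mul(-1, -57)))) = Mul(-1, Mul(-8424, Add(21, 57))) = Mul(-1, Mul(-8424, 78)) = Mul(-1, -657072) = 657072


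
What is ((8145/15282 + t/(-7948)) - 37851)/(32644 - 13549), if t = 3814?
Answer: -3360691943/1695397815 ≈ -1.9822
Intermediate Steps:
((8145/15282 + t/(-7948)) - 37851)/(32644 - 13549) = ((8145/15282 + 3814/(-7948)) - 37851)/(32644 - 13549) = ((8145*(1/15282) + 3814*(-1/7948)) - 37851)/19095 = ((905/1698 - 1907/3974) - 37851)*(1/19095) = (89596/1686963 - 37851)*(1/19095) = -63853146917/1686963*1/19095 = -3360691943/1695397815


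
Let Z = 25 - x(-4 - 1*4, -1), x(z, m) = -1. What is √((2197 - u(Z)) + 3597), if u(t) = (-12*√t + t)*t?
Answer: √(5118 + 312*√26) ≈ 81.908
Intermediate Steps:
Z = 26 (Z = 25 - 1*(-1) = 25 + 1 = 26)
u(t) = t*(t - 12*√t) (u(t) = (-12*√t + t)*t = (t - 12*√t)*t = t*(t - 12*√t))
√((2197 - u(Z)) + 3597) = √((2197 - (26² - 312*√26)) + 3597) = √((2197 - (676 - 312*√26)) + 3597) = √((2197 + (-676 + 312*√26)) + 3597) = √((1521 + 312*√26) + 3597) = √(5118 + 312*√26)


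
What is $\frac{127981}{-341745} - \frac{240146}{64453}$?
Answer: $- \frac{90317454163}{22026490485} \approx -4.1004$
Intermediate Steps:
$\frac{127981}{-341745} - \frac{240146}{64453} = 127981 \left(- \frac{1}{341745}\right) - \frac{240146}{64453} = - \frac{127981}{341745} - \frac{240146}{64453} = - \frac{90317454163}{22026490485}$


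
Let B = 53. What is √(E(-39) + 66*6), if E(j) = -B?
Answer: 7*√7 ≈ 18.520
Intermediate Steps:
E(j) = -53 (E(j) = -1*53 = -53)
√(E(-39) + 66*6) = √(-53 + 66*6) = √(-53 + 396) = √343 = 7*√7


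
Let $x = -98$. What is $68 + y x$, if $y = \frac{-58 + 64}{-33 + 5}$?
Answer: $89$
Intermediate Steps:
$y = - \frac{3}{14}$ ($y = \frac{6}{-28} = 6 \left(- \frac{1}{28}\right) = - \frac{3}{14} \approx -0.21429$)
$68 + y x = 68 - -21 = 68 + 21 = 89$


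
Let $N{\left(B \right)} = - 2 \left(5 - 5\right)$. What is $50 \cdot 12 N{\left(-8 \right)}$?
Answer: $0$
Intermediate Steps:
$N{\left(B \right)} = 0$ ($N{\left(B \right)} = \left(-2\right) 0 = 0$)
$50 \cdot 12 N{\left(-8 \right)} = 50 \cdot 12 \cdot 0 = 600 \cdot 0 = 0$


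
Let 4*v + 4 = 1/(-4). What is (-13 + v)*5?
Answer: -1125/16 ≈ -70.313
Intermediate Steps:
v = -17/16 (v = -1 + (¼)/(-4) = -1 + (¼)*(-¼) = -1 - 1/16 = -17/16 ≈ -1.0625)
(-13 + v)*5 = (-13 - 17/16)*5 = -225/16*5 = -1125/16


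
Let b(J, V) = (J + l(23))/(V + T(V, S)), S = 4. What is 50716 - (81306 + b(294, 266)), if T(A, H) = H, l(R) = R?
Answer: -8259617/270 ≈ -30591.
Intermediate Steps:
b(J, V) = (23 + J)/(4 + V) (b(J, V) = (J + 23)/(V + 4) = (23 + J)/(4 + V))
50716 - (81306 + b(294, 266)) = 50716 - (81306 + (23 + 294)/(4 + 266)) = 50716 - (81306 + 317/270) = 50716 - 1*21952937/270 = 50716 - 21952937/270 = -8259617/270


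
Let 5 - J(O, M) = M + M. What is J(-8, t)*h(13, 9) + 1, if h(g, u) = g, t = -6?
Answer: 222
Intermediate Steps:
J(O, M) = 5 - 2*M (J(O, M) = 5 - (M + M) = 5 - 2*M)
J(-8, t)*h(13, 9) + 1 = (5 - 2*(-6))*13 + 1 = (5 + 12)*13 + 1 = 17*13 + 1 = 221 + 1 = 222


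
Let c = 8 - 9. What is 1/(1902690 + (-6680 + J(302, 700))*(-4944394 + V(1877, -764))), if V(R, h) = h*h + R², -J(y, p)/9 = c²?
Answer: 1/5604401731 ≈ 1.7843e-10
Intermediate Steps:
c = -1
J(y, p) = -9 (J(y, p) = -9*(-1)² = -9*1 = -9)
V(R, h) = R² + h² (V(R, h) = h² + R² = R² + h²)
1/(1902690 + (-6680 + J(302, 700))*(-4944394 + V(1877, -764))) = 1/(1902690 + (-6680 - 9)*(-4944394 + (1877² + (-764)²))) = 1/(1902690 - 6689*(-4944394 + (3523129 + 583696))) = 1/(1902690 - 6689*(-4944394 + 4106825)) = 1/(1902690 - 6689*(-837569)) = 1/(1902690 + 5602499041) = 1/5604401731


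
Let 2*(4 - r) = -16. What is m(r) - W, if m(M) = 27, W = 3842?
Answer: -3815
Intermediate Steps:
r = 12 (r = 4 - ½*(-16) = 4 + 8 = 12)
m(r) - W = 27 - 1*3842 = 27 - 3842 = -3815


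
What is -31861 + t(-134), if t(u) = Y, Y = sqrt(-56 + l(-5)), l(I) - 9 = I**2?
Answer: -31861 + I*sqrt(22) ≈ -31861.0 + 4.6904*I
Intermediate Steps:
l(I) = 9 + I**2
Y = I*sqrt(22) (Y = sqrt(-56 + (9 + (-5)**2)) = sqrt(-56 + (9 + 25)) = sqrt(-56 + 34) = sqrt(-22) = I*sqrt(22) ≈ 4.6904*I)
t(u) = I*sqrt(22)
-31861 + t(-134) = -31861 + I*sqrt(22)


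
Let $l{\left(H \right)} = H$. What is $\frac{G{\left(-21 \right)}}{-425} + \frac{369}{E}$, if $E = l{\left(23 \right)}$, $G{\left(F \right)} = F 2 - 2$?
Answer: $\frac{157837}{9775} \approx 16.147$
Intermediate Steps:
$G{\left(F \right)} = -2 + 2 F$ ($G{\left(F \right)} = 2 F - 2 = -2 + 2 F$)
$E = 23$
$\frac{G{\left(-21 \right)}}{-425} + \frac{369}{E} = \frac{-2 + 2 \left(-21\right)}{-425} + \frac{369}{23} = \left(-2 - 42\right) \left(- \frac{1}{425}\right) + 369 \cdot \frac{1}{23} = \left(-44\right) \left(- \frac{1}{425}\right) + \frac{369}{23} = \frac{44}{425} + \frac{369}{23} = \frac{157837}{9775}$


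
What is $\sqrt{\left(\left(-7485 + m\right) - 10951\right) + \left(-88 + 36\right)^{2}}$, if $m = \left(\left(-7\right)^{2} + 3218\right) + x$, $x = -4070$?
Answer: $i \sqrt{16535} \approx 128.59 i$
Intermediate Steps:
$m = -803$ ($m = \left(\left(-7\right)^{2} + 3218\right) - 4070 = \left(49 + 3218\right) - 4070 = 3267 - 4070 = -803$)
$\sqrt{\left(\left(-7485 + m\right) - 10951\right) + \left(-88 + 36\right)^{2}} = \sqrt{\left(\left(-7485 - 803\right) - 10951\right) + \left(-88 + 36\right)^{2}} = \sqrt{\left(-8288 - 10951\right) + \left(-52\right)^{2}} = \sqrt{-19239 + 2704} = \sqrt{-16535} = i \sqrt{16535}$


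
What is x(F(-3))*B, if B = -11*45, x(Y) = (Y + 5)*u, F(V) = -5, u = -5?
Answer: 0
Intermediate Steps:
x(Y) = -25 - 5*Y (x(Y) = (Y + 5)*(-5) = (5 + Y)*(-5) = -25 - 5*Y)
B = -495
x(F(-3))*B = (-25 - 5*(-5))*(-495) = (-25 + 25)*(-495) = 0*(-495) = 0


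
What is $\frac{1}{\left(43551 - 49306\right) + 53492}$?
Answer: $\frac{1}{47737} \approx 2.0948 \cdot 10^{-5}$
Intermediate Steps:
$\frac{1}{\left(43551 - 49306\right) + 53492} = \frac{1}{-5755 + 53492} = \frac{1}{47737}$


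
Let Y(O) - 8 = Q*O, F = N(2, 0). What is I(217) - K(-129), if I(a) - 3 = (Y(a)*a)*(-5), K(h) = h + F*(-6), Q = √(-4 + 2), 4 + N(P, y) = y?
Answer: -8572 - 235445*I*√2 ≈ -8572.0 - 3.3297e+5*I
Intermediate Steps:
N(P, y) = -4 + y
F = -4 (F = -4 + 0 = -4)
Q = I*√2 (Q = √(-2) = I*√2 ≈ 1.4142*I)
Y(O) = 8 + I*O*√2 (Y(O) = 8 + (I*√2)*O = 8 + I*O*√2)
K(h) = 24 + h (K(h) = h - 4*(-6) = h + 24 = 24 + h)
I(a) = 3 - 5*a*(8 + I*a*√2) (I(a) = 3 + ((8 + I*a*√2)*a)*(-5) = 3 + (a*(8 + I*a*√2))*(-5) = 3 - 5*a*(8 + I*a*√2))
I(217) - K(-129) = (3 - 5*217*(8 + I*217*√2)) - (24 - 129) = (3 - 5*217*(8 + 217*I*√2)) - 1*(-105) = (3 + (-8680 - 235445*I*√2)) + 105 = (-8677 - 235445*I*√2) + 105 = -8572 - 235445*I*√2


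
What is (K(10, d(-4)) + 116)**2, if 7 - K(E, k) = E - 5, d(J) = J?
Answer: 13924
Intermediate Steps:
K(E, k) = 12 - E (K(E, k) = 7 - (E - 5) = 7 - (-5 + E) = 7 + (5 - E) = 12 - E)
(K(10, d(-4)) + 116)**2 = ((12 - 1*10) + 116)**2 = ((12 - 10) + 116)**2 = (2 + 116)**2 = 118**2 = 13924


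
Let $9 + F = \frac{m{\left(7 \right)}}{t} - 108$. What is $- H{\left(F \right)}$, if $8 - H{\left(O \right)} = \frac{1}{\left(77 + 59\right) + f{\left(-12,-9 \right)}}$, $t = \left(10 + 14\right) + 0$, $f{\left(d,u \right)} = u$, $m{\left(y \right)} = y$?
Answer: $- \frac{1015}{127} \approx -7.9921$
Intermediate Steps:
$t = 24$ ($t = 24 + 0 = 24$)
$F = - \frac{2801}{24}$ ($F = -9 - \left(108 - \frac{7}{24}\right) = -9 + \left(7 \cdot \frac{1}{24} - 108\right) = -9 + \left(\frac{7}{24} - 108\right) = -9 - \frac{2585}{24} = - \frac{2801}{24} \approx -116.71$)
$H{\left(O \right)} = \frac{1015}{127}$ ($H{\left(O \right)} = 8 - \frac{1}{\left(77 + 59\right) - 9} = 8 - \frac{1}{136 - 9} = 8 - \frac{1}{127} = \frac{1015}{127}$)
$- H{\left(F \right)} = \left(-1\right) \frac{1015}{127} = - \frac{1015}{127}$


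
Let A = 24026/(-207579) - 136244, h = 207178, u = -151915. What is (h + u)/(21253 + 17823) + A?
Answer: -1105113191054675/8111357004 ≈ -1.3624e+5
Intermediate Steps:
A = -28281417302/207579 (A = 24026*(-1/207579) - 136244 = -24026/207579 - 136244 = -28281417302/207579 ≈ -1.3624e+5)
(h + u)/(21253 + 17823) + A = (207178 - 151915)/(21253 + 17823) - 28281417302/207579 = 55263/39076 - 28281417302/207579 = -1105113191054675/8111357004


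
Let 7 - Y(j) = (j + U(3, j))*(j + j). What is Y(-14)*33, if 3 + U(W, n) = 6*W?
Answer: 1155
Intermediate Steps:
U(W, n) = -3 + 6*W
Y(j) = 7 - 2*j*(15 + j) (Y(j) = 7 - (j + (-3 + 6*3))*(j + j) = 7 - (j + (-3 + 18))*2*j = 7 - (j + 15)*2*j = 7 - (15 + j)*2*j = 7 - 2*j*(15 + j))
Y(-14)*33 = (7 - 30*(-14) - 2*(-14)²)*33 = (7 + 420 - 2*196)*33 = (7 + 420 - 392)*33 = 35*33 = 1155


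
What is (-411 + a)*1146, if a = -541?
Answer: -1090992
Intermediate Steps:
(-411 + a)*1146 = (-411 - 541)*1146 = -952*1146 = -1090992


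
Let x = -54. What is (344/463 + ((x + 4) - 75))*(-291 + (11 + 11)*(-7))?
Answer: 25601295/463 ≈ 55294.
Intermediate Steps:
(344/463 + ((x + 4) - 75))*(-291 + (11 + 11)*(-7)) = (344/463 + ((-54 + 4) - 75))*(-291 + (11 + 11)*(-7)) = (344*(1/463) + (-50 - 75))*(-291 + 22*(-7)) = (344/463 - 125)*(-291 - 154) = -57531/463*(-445) = 25601295/463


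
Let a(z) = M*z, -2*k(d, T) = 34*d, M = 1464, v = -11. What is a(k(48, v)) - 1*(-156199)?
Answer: -1038425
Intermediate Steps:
k(d, T) = -17*d
a(z) = 1464*z
a(k(48, v)) - 1*(-156199) = 1464*(-17*48) - 1*(-156199) = 1464*(-816) + 156199 = -1194624 + 156199 = -1038425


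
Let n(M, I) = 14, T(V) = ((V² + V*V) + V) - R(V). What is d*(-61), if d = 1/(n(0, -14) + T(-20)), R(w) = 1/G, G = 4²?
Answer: -976/12703 ≈ -0.076832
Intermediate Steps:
G = 16
R(w) = 1/16
T(V) = -1/16 + V + 2*V² (T(V) = ((V² + V*V) + V) - 1*1/16 = ((V² + V²) + V) - 1/16 = (2*V² + V) - 1/16 = (V + 2*V²) - 1/16 = -1/16 + V + 2*V²)
d = 16/12703 (d = 1/(14 + (-1/16 - 20 + 2*(-20)²)) = 1/(14 + (-1/16 - 20 + 2*400)) = 1/(14 + (-1/16 - 20 + 800)) = 1/(14 + 12479/16) = 1/(12703/16) = 16/12703 ≈ 0.0012595)
d*(-61) = (16/12703)*(-61) = -976/12703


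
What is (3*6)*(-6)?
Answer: -108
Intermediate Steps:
(3*6)*(-6) = 18*(-6) = -108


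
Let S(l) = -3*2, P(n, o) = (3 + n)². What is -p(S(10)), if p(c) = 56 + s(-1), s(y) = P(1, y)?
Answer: -72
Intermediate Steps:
s(y) = 16 (s(y) = (3 + 1)² = 4² = 16)
S(l) = -6
p(c) = 72 (p(c) = 56 + 16 = 72)
-p(S(10)) = -1*72 = -72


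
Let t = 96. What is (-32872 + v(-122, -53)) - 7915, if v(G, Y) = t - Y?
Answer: -40638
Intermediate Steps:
v(G, Y) = 96 - Y
(-32872 + v(-122, -53)) - 7915 = (-32872 + (96 - 1*(-53))) - 7915 = (-32872 + (96 + 53)) - 7915 = (-32872 + 149) - 7915 = -32723 - 7915 = -40638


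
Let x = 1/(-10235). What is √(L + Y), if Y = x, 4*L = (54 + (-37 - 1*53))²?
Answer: √33940682665/10235 ≈ 18.000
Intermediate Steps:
L = 324 (L = (54 + (-37 - 1*53))²/4 = (54 + (-37 - 53))²/4 = (54 - 90)²/4 = (¼)*(-36)² = (¼)*1296 = 324)
x = -1/10235 ≈ -9.7704e-5
Y = -1/10235 ≈ -9.7704e-5
√(L + Y) = √(324 - 1/10235) = √(3316139/10235) = √33940682665/10235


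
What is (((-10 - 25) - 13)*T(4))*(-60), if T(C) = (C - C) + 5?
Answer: 14400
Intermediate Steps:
T(C) = 5 (T(C) = 0 + 5 = 5)
(((-10 - 25) - 13)*T(4))*(-60) = (((-10 - 25) - 13)*5)*(-60) = ((-35 - 13)*5)*(-60) = -48*5*(-60) = -240*(-60) = 14400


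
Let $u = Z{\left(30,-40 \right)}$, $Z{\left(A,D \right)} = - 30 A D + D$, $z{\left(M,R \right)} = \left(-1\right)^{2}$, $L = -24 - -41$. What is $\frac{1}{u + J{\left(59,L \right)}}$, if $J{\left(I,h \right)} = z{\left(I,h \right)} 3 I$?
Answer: $\frac{1}{36137} \approx 2.7672 \cdot 10^{-5}$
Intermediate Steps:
$L = 17$ ($L = -24 + 41 = 17$)
$z{\left(M,R \right)} = 1$
$Z{\left(A,D \right)} = D - 30 A D$ ($Z{\left(A,D \right)} = - 30 A D + D = D - 30 A D$)
$J{\left(I,h \right)} = 3 I$ ($J{\left(I,h \right)} = 1 \cdot 3 I = 3 I$)
$u = 35960$ ($u = - 40 \left(1 - 900\right) = \left(-40\right) \left(-899\right) = 35960$)
$\frac{1}{u + J{\left(59,L \right)}} = \frac{1}{35960 + 3 \cdot 59} = \frac{1}{35960 + 177} = \frac{1}{36137}$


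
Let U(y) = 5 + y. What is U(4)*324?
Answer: 2916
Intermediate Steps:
U(4)*324 = (5 + 4)*324 = 9*324 = 2916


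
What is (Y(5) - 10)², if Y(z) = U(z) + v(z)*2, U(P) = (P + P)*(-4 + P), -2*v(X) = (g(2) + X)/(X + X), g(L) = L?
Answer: 49/100 ≈ 0.49000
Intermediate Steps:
v(X) = -(2 + X)/(4*X) (v(X) = -(2 + X)/(2*(X + X)) = -(2 + X)/(2*(2*X)) = -(2 + X)*1/(2*X)/2 = -(2 + X)/(4*X))
U(P) = 2*P*(-4 + P) (U(P) = (2*P)*(-4 + P) = 2*P*(-4 + P))
Y(z) = (-2 - z)/(2*z) + 2*z*(-4 + z) (Y(z) = 2*z*(-4 + z) + ((-2 - z)/(4*z))*2 = 2*z*(-4 + z) + (-2 - z)/(2*z) = (-2 - z)/(2*z) + 2*z*(-4 + z))
(Y(5) - 10)² = ((½)*(-2 - 1*5 + 4*5²*(-4 + 5))/5 - 10)² = ((½)*(⅕)*(-2 - 5 + 4*25*1) - 10)² = ((½)*(⅕)*(-2 - 5 + 100) - 10)² = ((½)*(⅕)*93 - 10)² = (93/10 - 10)² = (-7/10)² = 49/100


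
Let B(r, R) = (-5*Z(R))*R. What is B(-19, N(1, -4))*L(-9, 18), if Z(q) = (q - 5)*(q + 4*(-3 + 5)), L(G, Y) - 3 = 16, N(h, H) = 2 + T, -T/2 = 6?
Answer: 28500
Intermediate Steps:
T = -12 (T = -2*6 = -12)
N(h, H) = -10 (N(h, H) = 2 - 12 = -10)
L(G, Y) = 19 (L(G, Y) = 3 + 16 = 19)
Z(q) = (-5 + q)*(8 + q) (Z(q) = (-5 + q)*(q + 4*2) = (-5 + q)*(q + 8) = (-5 + q)*(8 + q))
B(r, R) = R*(200 - 15*R - 5*R**2) (B(r, R) = (-5*(-40 + R**2 + 3*R))*R = (200 - 15*R - 5*R**2)*R = R*(200 - 15*R - 5*R**2))
B(-19, N(1, -4))*L(-9, 18) = (5*(-10)*(40 - 1*(-10)**2 - 3*(-10)))*19 = (5*(-10)*(40 - 1*100 + 30))*19 = (5*(-10)*(40 - 100 + 30))*19 = (5*(-10)*(-30))*19 = 1500*19 = 28500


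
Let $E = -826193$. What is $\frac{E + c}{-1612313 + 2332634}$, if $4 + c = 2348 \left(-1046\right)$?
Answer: $- \frac{3282205}{720321} \approx -4.5566$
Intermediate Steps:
$c = -2456012$ ($c = -4 + 2348 \left(-1046\right) = -4 - 2456008 = -2456012$)
$\frac{E + c}{-1612313 + 2332634} = \frac{-826193 - 2456012}{-1612313 + 2332634} = - \frac{3282205}{720321}$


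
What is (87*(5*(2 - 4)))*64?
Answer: -55680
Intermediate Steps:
(87*(5*(2 - 4)))*64 = (87*(5*(-2)))*64 = (87*(-10))*64 = -870*64 = -55680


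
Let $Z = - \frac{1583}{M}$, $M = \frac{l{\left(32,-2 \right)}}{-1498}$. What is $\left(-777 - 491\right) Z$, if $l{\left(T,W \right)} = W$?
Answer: $1503425756$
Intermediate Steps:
$M = \frac{1}{749}$ ($M = - \frac{2}{-1498} = \left(-2\right) \left(- \frac{1}{1498}\right) = \frac{1}{749} \approx 0.0013351$)
$Z = -1185667$ ($Z = - 1583 \frac{1}{\frac{1}{749}} = \left(-1583\right) 749 = -1185667$)
$\left(-777 - 491\right) Z = \left(-777 - 491\right) \left(-1185667\right) = \left(-1268\right) \left(-1185667\right) = 1503425756$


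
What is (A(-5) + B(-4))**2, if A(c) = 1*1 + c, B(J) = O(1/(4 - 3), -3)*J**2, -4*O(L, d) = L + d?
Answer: 16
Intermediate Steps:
O(L, d) = -L/4 - d/4 (O(L, d) = -(L + d)/4 = -L/4 - d/4)
B(J) = J**2/2 (B(J) = (-1/(4*(4 - 3)) - 1/4*(-3))*J**2 = (-1/4/1 + 3/4)*J**2 = (-1/4*1 + 3/4)*J**2 = (-1/4 + 3/4)*J**2 = J**2/2)
A(c) = 1 + c
(A(-5) + B(-4))**2 = ((1 - 5) + (1/2)*(-4)**2)**2 = (-4 + (1/2)*16)**2 = (-4 + 8)**2 = 4**2 = 16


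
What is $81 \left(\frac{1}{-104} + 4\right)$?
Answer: $\frac{33615}{104} \approx 323.22$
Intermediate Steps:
$81 \left(\frac{1}{-104} + 4\right) = 81 \left(- \frac{1}{104} + 4\right) = 81 \cdot \frac{415}{104} = \frac{33615}{104}$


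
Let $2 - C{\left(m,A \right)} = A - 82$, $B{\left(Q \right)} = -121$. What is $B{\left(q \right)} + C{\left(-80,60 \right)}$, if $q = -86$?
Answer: $-97$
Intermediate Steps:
$C{\left(m,A \right)} = 84 - A$ ($C{\left(m,A \right)} = 2 - \left(A - 82\right) = 2 - \left(-82 + A\right) = 84 - A$)
$B{\left(q \right)} + C{\left(-80,60 \right)} = -121 + \left(84 - 60\right) = -121 + 24 = -97$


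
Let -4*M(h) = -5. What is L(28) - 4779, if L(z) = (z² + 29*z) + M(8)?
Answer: -12727/4 ≈ -3181.8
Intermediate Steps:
M(h) = 5/4 (M(h) = -¼*(-5) = 5/4)
L(z) = 5/4 + z² + 29*z (L(z) = (z² + 29*z) + 5/4 = 5/4 + z² + 29*z)
L(28) - 4779 = (5/4 + 28² + 29*28) - 4779 = (5/4 + 784 + 812) - 4779 = 6389/4 - 4779 = -12727/4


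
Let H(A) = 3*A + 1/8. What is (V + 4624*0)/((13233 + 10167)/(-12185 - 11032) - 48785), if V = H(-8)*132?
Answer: 48778917/755109830 ≈ 0.064598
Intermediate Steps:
H(A) = 1/8 + 3*A (H(A) = 3*A + 1/8 = 1/8 + 3*A)
V = -6303/2 (V = (1/8 + 3*(-8))*132 = (1/8 - 24)*132 = -191/8*132 = -6303/2 ≈ -3151.5)
(V + 4624*0)/((13233 + 10167)/(-12185 - 11032) - 48785) = (-6303/2 + 4624*0)/((13233 + 10167)/(-12185 - 11032) - 48785) = (-6303/2 + 0)/(23400/(-23217) - 48785) = -6303/(2*(23400*(-1/23217) - 48785)) = -6303/(2*(-7800/7739 - 48785)) = -6303/(2*(-377554915/7739)) = -6303/2*(-7739/377554915) = 48778917/755109830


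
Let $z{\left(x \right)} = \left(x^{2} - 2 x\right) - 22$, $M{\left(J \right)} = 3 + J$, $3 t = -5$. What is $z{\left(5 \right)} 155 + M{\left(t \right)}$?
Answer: $- \frac{3251}{3} \approx -1083.7$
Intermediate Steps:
$t = - \frac{5}{3}$ ($t = \frac{1}{3} \left(-5\right) = - \frac{5}{3} \approx -1.6667$)
$z{\left(x \right)} = -22 + x^{2} - 2 x$
$z{\left(5 \right)} 155 + M{\left(t \right)} = \left(-22 + 5^{2} - 10\right) 155 + \left(3 - \frac{5}{3}\right) = \left(-22 + 25 - 10\right) 155 + \frac{4}{3} = \left(-7\right) 155 + \frac{4}{3} = -1085 + \frac{4}{3} = - \frac{3251}{3}$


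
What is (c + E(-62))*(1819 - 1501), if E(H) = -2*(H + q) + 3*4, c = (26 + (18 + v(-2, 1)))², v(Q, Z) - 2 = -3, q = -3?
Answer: 633138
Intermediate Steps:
v(Q, Z) = -1 (v(Q, Z) = 2 - 3 = -1)
c = 1849 (c = (26 + (18 - 1))² = (26 + 17)² = 43² = 1849)
E(H) = 18 - 2*H (E(H) = -2*(H - 3) + 3*4 = -2*(-3 + H) + 12 = (6 - 2*H) + 12 = 18 - 2*H)
(c + E(-62))*(1819 - 1501) = (1849 + (18 - 2*(-62)))*(1819 - 1501) = (1849 + (18 + 124))*318 = (1849 + 142)*318 = 1991*318 = 633138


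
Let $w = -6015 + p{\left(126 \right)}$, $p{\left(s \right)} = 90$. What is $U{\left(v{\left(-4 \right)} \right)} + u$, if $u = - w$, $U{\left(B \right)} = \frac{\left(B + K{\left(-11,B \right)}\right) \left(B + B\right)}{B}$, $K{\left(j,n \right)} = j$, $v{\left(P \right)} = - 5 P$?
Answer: $5943$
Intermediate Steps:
$U{\left(B \right)} = -22 + 2 B$ ($U{\left(B \right)} = \frac{\left(B - 11\right) \left(B + B\right)}{B} = \frac{\left(-11 + B\right) 2 B}{B} = \frac{2 B \left(-11 + B\right)}{B} = -22 + 2 B$)
$w = -5925$ ($w = -6015 + 90 = -5925$)
$u = 5925$ ($u = \left(-1\right) \left(-5925\right) = 5925$)
$U{\left(v{\left(-4 \right)} \right)} + u = \left(-22 + 2 \left(\left(-5\right) \left(-4\right)\right)\right) + 5925 = \left(-22 + 2 \cdot 20\right) + 5925 = \left(-22 + 40\right) + 5925 = 18 + 5925 = 5943$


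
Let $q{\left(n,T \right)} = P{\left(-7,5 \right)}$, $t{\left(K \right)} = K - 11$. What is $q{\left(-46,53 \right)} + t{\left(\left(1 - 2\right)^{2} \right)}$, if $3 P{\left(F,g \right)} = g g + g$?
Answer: $0$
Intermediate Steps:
$P{\left(F,g \right)} = \frac{g}{3} + \frac{g^{2}}{3}$ ($P{\left(F,g \right)} = \frac{g g + g}{3} = \frac{g^{2} + g}{3} = \frac{g + g^{2}}{3} = \frac{g}{3} + \frac{g^{2}}{3}$)
$t{\left(K \right)} = -11 + K$ ($t{\left(K \right)} = K - 11 = -11 + K$)
$q{\left(n,T \right)} = 10$ ($q{\left(n,T \right)} = \frac{1}{3} \cdot 5 \left(1 + 5\right) = \frac{1}{3} \cdot 5 \cdot 6 = 10$)
$q{\left(-46,53 \right)} + t{\left(\left(1 - 2\right)^{2} \right)} = 10 - \left(11 - \left(1 - 2\right)^{2}\right) = 10 - \left(11 - \left(-1\right)^{2}\right) = 10 + \left(-11 + 1\right) = 10 - 10 = 0$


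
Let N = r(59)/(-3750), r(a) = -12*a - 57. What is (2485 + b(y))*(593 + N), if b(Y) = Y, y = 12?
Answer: 370307597/250 ≈ 1.4812e+6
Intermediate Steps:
r(a) = -57 - 12*a
N = 51/250 (N = (-57 - 12*59)/(-3750) = (-57 - 708)*(-1/3750) = -765*(-1/3750) = 51/250 ≈ 0.20400)
(2485 + b(y))*(593 + N) = (2485 + 12)*(593 + 51/250) = 2497*(148301/250) = 370307597/250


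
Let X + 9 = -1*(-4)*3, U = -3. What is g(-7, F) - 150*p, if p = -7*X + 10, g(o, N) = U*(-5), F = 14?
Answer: 1665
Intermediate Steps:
g(o, N) = 15 (g(o, N) = -3*(-5) = 15)
X = 3 (X = -9 - 1*(-4)*3 = -9 + 4*3 = -9 + 12 = 3)
p = -11 (p = -7*3 + 10 = -21 + 10 = -11)
g(-7, F) - 150*p = 15 - 150*(-11) = 15 + 1650 = 1665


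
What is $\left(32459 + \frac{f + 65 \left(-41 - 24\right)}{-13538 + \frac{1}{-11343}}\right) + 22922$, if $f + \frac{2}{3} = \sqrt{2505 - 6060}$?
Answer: $\frac{8504439301572}{153561535} - \frac{34029 i \sqrt{395}}{153561535} \approx 55381.0 - 0.0044042 i$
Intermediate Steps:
$f = - \frac{2}{3} + 3 i \sqrt{395}$ ($f = - \frac{2}{3} + \sqrt{2505 - 6060} = - \frac{2}{3} + \sqrt{-3555} = - \frac{2}{3} + 3 i \sqrt{395} \approx -0.66667 + 59.624 i$)
$\left(32459 + \frac{f + 65 \left(-41 - 24\right)}{-13538 + \frac{1}{-11343}}\right) + 22922 = \left(32459 + \frac{\left(- \frac{2}{3} + 3 i \sqrt{395}\right) + 65 \left(-41 - 24\right)}{-13538 + \frac{1}{-11343}}\right) + 22922 = \left(32459 + \frac{\left(- \frac{2}{3} + 3 i \sqrt{395}\right) + 65 \left(-65\right)}{-13538 - \frac{1}{11343}}\right) + 22922 = \left(32459 + \frac{\left(- \frac{2}{3} + 3 i \sqrt{395}\right) - 4225}{- \frac{153561535}{11343}}\right) + 22922 = \left(32459 + \left(- \frac{12677}{3} + 3 i \sqrt{395}\right) \left(- \frac{11343}{153561535}\right)\right) + 22922 = \left(32459 + \left(\frac{47931737}{153561535} - \frac{34029 i \sqrt{395}}{153561535}\right)\right) + 22922 = \left(\frac{4984501796302}{153561535} - \frac{34029 i \sqrt{395}}{153561535}\right) + 22922 = \frac{8504439301572}{153561535} - \frac{34029 i \sqrt{395}}{153561535}$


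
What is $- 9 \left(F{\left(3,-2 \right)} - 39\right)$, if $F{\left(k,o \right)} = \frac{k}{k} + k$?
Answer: $315$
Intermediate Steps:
$F{\left(k,o \right)} = 1 + k$
$- 9 \left(F{\left(3,-2 \right)} - 39\right) = - 9 \left(\left(1 + 3\right) - 39\right) = - 9 \left(4 - 39\right) = \left(-9\right) \left(-35\right) = 315$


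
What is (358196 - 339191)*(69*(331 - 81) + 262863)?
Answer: 5323547565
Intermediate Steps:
(358196 - 339191)*(69*(331 - 81) + 262863) = 19005*(69*250 + 262863) = 19005*(17250 + 262863) = 19005*280113 = 5323547565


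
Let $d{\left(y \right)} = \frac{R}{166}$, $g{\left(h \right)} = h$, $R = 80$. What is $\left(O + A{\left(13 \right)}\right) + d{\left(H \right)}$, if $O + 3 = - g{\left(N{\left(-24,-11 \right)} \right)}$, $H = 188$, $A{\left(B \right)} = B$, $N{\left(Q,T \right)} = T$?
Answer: $\frac{1783}{83} \approx 21.482$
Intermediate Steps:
$d{\left(y \right)} = \frac{40}{83}$ ($d{\left(y \right)} = \frac{80}{166} = 80 \cdot \frac{1}{166} = \frac{40}{83}$)
$O = 8$ ($O = -3 - -11 = -3 + 11 = 8$)
$\left(O + A{\left(13 \right)}\right) + d{\left(H \right)} = \left(8 + 13\right) + \frac{40}{83} = 21 + \frac{40}{83} = \frac{1783}{83}$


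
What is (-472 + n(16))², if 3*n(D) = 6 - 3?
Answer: 221841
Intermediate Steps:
n(D) = 1 (n(D) = (6 - 3)/3 = (⅓)*3 = 1)
(-472 + n(16))² = (-472 + 1)² = (-471)² = 221841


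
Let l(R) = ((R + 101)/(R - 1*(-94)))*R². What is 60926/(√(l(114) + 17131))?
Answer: 121852*√20661511/1589347 ≈ 348.49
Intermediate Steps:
l(R) = R²*(101 + R)/(94 + R) (l(R) = ((101 + R)/(R + 94))*R² = ((101 + R)/(94 + R))*R² = R²*(101 + R)/(94 + R))
60926/(√(l(114) + 17131)) = 60926/(√(114²*(101 + 114)/(94 + 114) + 17131)) = 60926/(√(12996*215/208 + 17131)) = 60926/(√(12996*(1/208)*215 + 17131)) = 60926/(√(698535/52 + 17131)) = 60926/(√(1589347/52)) = 60926/((√20661511/26)) = 60926*(2*√20661511/1589347) = 121852*√20661511/1589347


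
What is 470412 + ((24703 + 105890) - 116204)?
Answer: 484801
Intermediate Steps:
470412 + ((24703 + 105890) - 116204) = 470412 + (130593 - 116204) = 470412 + 14389 = 484801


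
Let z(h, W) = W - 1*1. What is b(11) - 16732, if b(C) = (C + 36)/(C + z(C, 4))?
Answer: -234201/14 ≈ -16729.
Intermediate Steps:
z(h, W) = -1 + W (z(h, W) = W - 1 = -1 + W)
b(C) = (36 + C)/(3 + C) (b(C) = (C + 36)/(C + (-1 + 4)) = (36 + C)/(C + 3) = (36 + C)/(3 + C))
b(11) - 16732 = (36 + 11)/(3 + 11) - 16732 = 47/14 - 16732 = -234201/14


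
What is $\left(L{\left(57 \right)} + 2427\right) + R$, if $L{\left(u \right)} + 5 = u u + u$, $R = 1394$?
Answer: $7122$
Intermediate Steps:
$L{\left(u \right)} = -5 + u + u^{2}$ ($L{\left(u \right)} = -5 + \left(u u + u\right) = -5 + \left(u^{2} + u\right) = -5 + \left(u + u^{2}\right) = -5 + u + u^{2}$)
$\left(L{\left(57 \right)} + 2427\right) + R = \left(\left(-5 + 57 + 57^{2}\right) + 2427\right) + 1394 = \left(\left(-5 + 57 + 3249\right) + 2427\right) + 1394 = \left(3301 + 2427\right) + 1394 = 5728 + 1394 = 7122$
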